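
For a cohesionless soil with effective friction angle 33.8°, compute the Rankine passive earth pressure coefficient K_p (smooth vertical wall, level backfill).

3.51

K_p = (1 + sin φ)/(1 − sin φ) = tan²(45° + 33.8°/2) = 3.508.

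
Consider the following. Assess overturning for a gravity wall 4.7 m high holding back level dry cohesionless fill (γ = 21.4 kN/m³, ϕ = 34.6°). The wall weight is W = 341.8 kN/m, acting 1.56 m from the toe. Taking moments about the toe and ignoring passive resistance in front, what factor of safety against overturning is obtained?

K_a = tan²(45° − 34.6°/2) = 0.2756.
P_a = ½K_aγH² = 0.5×0.2756×21.4×4.7² = 65.15 kN/m, acting at H/3 = 1.567 m above the base.
Overturning moment M_o = P_a × H/3 = 65.15 × 1.567 = 102.1.
Resisting moment M_r = W × 1.56 = 341.8 × 1.56 = 533.2.
FS_overturning = M_r/M_o = 533.2/102.1 = 5.224.

5.22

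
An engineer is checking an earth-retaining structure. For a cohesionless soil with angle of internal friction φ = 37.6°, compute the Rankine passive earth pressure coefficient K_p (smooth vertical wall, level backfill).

4.13

K_p = (1 + sin φ)/(1 − sin φ) = tan²(45° + 37.6°/2) = 4.130.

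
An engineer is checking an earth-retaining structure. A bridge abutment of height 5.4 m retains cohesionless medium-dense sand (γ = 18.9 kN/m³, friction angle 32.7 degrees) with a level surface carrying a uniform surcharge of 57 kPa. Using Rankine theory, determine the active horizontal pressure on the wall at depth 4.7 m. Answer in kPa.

K_a = (1 − sin φ)/(1 + sin φ) = 0.2985.
σ_v = γz + q = 18.9 × 4.7 + 57 = 145.8 kPa.
σ_h = K_a σ_v = 0.2985 × 145.8 = 43.53 kPa.

43.5 kPa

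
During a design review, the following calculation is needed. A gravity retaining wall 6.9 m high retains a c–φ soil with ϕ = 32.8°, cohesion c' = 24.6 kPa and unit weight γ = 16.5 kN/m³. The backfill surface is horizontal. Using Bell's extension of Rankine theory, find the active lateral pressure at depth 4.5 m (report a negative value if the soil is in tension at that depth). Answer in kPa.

K_a = (1 − sin φ)/(1 + sin φ) = 0.2973.
σ_a = K_a γ z − 2c√K_a = 0.2973×16.5×4.5 − 2×24.6×0.5452 = -4.753 kPa.

-4.75 kPa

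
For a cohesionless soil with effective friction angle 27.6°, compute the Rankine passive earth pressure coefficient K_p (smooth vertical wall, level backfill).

2.73

K_p = (1 + sin φ)/(1 − sin φ) = tan²(45° + 27.6°/2) = 2.726.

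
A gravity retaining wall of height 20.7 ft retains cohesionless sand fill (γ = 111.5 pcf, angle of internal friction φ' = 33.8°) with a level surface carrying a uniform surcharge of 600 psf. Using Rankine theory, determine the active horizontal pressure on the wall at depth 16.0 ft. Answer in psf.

K_a = (1 − sin φ)/(1 + sin φ) = 0.2851.
σ_v = γz + q = 111.5 × 16.0 + 600 = 2384 psf.
σ_h = K_a σ_v = 0.2851 × 2384 = 679.7 psf.

680 psf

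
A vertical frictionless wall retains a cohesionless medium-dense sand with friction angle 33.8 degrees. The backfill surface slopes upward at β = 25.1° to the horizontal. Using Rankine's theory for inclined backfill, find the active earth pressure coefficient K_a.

K_a = cos β · (cos β − √(cos²β − cos²φ)) / (cos β + √(cos²β − cos²φ)).
cos β = 0.9056, cos φ = 0.8310, √(cos²β − cos²φ) = 0.3599.
K_a = 0.9056 × (0.9056 − 0.3599)/(0.9056 + 0.3599) = 0.3905.

0.390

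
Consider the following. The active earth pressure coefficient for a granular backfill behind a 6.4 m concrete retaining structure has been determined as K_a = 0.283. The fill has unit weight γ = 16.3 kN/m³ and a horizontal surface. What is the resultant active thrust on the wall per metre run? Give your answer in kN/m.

P = ½ K_a γ H² = 0.5 × 0.283 × 16.3 × 6.4² = 94.47 kN/m.

94.5 kN/m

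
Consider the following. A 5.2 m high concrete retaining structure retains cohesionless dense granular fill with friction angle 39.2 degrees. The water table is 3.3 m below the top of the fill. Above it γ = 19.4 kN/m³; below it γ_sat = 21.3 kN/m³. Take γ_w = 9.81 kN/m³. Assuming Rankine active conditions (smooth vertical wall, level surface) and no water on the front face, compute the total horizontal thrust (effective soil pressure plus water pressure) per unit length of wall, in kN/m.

73.6 kN/m

K_a = tan²(45° − φ/2) = 0.2255.
γ' = 21.3 − 9.81 = 11.49 kN/m³. Depth below WT = 1.9 m.
σ'_h at WT = K_a γ d_w = 14.43 kPa; at base = 14.43 + K_a γ' × 1.9 = 19.36 kPa.
P₁ (0–3.3 m) = ½×14.43×3.3 = 23.82. P₂ (3.3–5.2 m) = ½(14.43+19.36)×1.9 = 32.10.
P_w = ½ γ_w h₂² = 0.5×9.81×1.9² = 17.71. Total = 23.82+32.10+17.71 = 73.63 kN/m.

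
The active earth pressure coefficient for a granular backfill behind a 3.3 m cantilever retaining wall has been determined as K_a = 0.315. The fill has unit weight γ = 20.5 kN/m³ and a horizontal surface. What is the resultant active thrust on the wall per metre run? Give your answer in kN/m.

35.2 kN/m

P = ½ K_a γ H² = 0.5 × 0.315 × 20.5 × 3.3² = 35.16 kN/m.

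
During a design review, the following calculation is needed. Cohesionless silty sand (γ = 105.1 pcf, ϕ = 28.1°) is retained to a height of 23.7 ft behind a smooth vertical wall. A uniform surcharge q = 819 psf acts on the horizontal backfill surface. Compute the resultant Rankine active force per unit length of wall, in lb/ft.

K_a = tan²(45° − φ/2) = 0.3596.
Soil triangle: ½ K_a γ H² = 0.5×0.3596×105.1×23.7² = 10610 lb/ft.
Surcharge rectangle: K_a q H = 0.3596×819×23.7 = 6980 lb/ft.
Total = 10610 + 6980 = 17590 lb/ft.

17600 lb/ft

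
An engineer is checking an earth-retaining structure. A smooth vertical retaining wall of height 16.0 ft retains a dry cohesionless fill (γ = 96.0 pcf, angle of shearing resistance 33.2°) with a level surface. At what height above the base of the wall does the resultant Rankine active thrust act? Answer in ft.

5.33 ft

K_a = 0.2924.
The pressure distribution is triangular, so the resultant acts at H/3 above the base = 16.0/3 = 5.333 ft.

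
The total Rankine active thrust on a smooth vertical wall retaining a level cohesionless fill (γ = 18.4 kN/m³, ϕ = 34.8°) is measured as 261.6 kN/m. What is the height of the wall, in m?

K_a = 0.2733. P_a = ½ K_a γ H² ⇒ H = √(2P_a/(K_a γ)).
H = √(2×261.6/(0.2733×18.4)) = 10.20 m.

10.2 m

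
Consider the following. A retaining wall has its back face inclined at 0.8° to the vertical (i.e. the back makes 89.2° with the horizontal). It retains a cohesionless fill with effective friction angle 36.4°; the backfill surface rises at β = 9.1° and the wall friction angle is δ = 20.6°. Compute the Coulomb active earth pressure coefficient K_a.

0.262

K_a = sin²(α+φ) / [sin²α · sin(α−δ) · (1 + √{sin(φ+δ)sin(φ−β) / (sin(α−δ)sin(α+β))})²].
With α = 89.2°, φ = 36.4°, δ = 20.6°, β = 9.1°: K_a = 0.2621.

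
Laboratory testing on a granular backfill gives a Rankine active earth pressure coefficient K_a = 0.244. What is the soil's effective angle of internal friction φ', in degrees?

37.4°

K_a = tan²(45° − φ/2) ⇒ 45° − φ/2 = arctan(√0.244) = 26.29°.
φ = 2(45° − 26.29°) = 37.42°.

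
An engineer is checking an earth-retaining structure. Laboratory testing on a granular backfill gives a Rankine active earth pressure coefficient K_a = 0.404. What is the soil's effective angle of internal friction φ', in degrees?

K_a = tan²(45° − φ/2) ⇒ 45° − φ/2 = arctan(√0.404) = 32.44°.
φ = 2(45° − 32.44°) = 25.12°.

25.1°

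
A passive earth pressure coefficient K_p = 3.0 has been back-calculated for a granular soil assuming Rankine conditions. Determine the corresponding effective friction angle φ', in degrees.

K_p = (1+sin φ)/(1−sin φ) ⇒ sin φ = (K_p − 1)/(K_p + 1) = 0.5000.
φ = arcsin(0.5000) = 30.00°.

30.0°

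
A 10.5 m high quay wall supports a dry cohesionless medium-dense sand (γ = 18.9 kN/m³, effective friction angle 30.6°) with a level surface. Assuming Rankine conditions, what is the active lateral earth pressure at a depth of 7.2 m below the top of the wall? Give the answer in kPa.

44.3 kPa

K_a = (1 − sin φ)/(1 + sin φ) = 0.3253.
σ_h = K_a γ z = 0.3253 × 18.9 × 7.2 = 44.27 kPa.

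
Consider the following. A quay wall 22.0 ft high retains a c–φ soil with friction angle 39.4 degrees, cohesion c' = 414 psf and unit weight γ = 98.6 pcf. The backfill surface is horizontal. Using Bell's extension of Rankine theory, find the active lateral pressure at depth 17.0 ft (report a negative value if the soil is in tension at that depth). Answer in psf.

K_a = (1 − sin φ)/(1 + sin φ) = 0.2234.
σ_a = K_a γ z − 2c√K_a = 0.2234×98.6×17.0 − 2×414×0.4727 = -16.86 psf.

-16.9 psf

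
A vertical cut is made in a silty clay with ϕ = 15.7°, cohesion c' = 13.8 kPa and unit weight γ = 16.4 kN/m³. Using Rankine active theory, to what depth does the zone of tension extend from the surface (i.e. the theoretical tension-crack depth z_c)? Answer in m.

K_a = tan²(45° − 15.7°/2) = 0.5741; √K_a = 0.7577.
The active pressure is zero where K_a γ z = 2c√K_a, so z_c = 2c/(γ√K_a) = 2×13.8/(16.4×0.7577) = 2.221 m.

2.22 m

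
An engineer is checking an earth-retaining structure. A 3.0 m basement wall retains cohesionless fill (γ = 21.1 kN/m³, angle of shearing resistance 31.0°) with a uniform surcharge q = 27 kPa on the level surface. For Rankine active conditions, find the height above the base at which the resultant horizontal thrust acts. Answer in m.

K_a = 0.3201.
Triangular part P₁ = ½K_aγH² = 30.39 at H/3 = 1.000 m; rectangular part P₂ = K_a q H = 25.93 at H/2 = 1.500 m.
ȳ = (P₁·1.000 + P₂·1.500)/(P₁+P₂) = 1.230 m.

1.23 m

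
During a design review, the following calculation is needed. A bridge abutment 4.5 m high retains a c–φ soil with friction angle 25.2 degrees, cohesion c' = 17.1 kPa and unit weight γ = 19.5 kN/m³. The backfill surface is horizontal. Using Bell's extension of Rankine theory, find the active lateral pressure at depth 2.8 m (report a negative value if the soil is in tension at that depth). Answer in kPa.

K_a = (1 − sin φ)/(1 + sin φ) = 0.4027.
σ_a = K_a γ z − 2c√K_a = 0.4027×19.5×2.8 − 2×17.1×0.6346 = 0.2857 kPa.

0.286 kPa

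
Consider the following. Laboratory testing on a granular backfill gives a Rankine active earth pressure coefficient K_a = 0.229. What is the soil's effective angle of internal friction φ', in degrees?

38.9°

K_a = tan²(45° − φ/2) ⇒ 45° − φ/2 = arctan(√0.229) = 25.57°.
φ = 2(45° − 25.57°) = 38.85°.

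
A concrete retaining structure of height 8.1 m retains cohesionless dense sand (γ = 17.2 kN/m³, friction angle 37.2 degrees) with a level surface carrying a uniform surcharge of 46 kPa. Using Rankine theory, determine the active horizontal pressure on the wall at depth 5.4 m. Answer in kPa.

34.2 kPa

K_a = (1 − sin φ)/(1 + sin φ) = 0.2464.
σ_v = γz + q = 17.2 × 5.4 + 46 = 138.9 kPa.
σ_h = K_a σ_v = 0.2464 × 138.9 = 34.22 kPa.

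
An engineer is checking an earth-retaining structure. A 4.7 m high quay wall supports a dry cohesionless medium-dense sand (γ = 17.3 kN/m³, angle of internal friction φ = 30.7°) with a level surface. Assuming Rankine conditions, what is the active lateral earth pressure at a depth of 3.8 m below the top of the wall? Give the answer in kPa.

21.3 kPa

K_a = (1 − sin φ)/(1 + sin φ) = 0.3240.
σ_h = K_a γ z = 0.3240 × 17.3 × 3.8 = 21.30 kPa.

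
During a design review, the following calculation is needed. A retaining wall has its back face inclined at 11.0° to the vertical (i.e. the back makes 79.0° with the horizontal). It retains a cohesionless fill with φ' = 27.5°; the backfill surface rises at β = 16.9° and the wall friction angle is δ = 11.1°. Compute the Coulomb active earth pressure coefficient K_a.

0.563

K_a = sin²(α+φ) / [sin²α · sin(α−δ) · (1 + √{sin(φ+δ)sin(φ−β) / (sin(α−δ)sin(α+β))})²].
With α = 79.0°, φ = 27.5°, δ = 11.1°, β = 16.9°: K_a = 0.5626.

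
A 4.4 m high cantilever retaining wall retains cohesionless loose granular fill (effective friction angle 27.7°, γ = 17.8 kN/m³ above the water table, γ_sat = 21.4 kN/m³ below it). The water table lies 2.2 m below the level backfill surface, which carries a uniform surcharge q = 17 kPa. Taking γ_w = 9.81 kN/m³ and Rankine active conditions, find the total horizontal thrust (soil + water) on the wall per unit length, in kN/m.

109 kN/m

K_a = tan²(45° − φ/2) = 0.3653.
γ' = 21.4 − 9.81 = 11.59 kN/m³. h₂ = H − d_w = 2.2 m.
σ'_h: at surface K_a·q = 6.211; at WT K_a(q+γd_w) = 20.52; at base K_a(q+γd_w+γ'h₂) = 29.83 kPa.
P₁ = ½(6.211+20.52)×2.2 = 29.40; P₂ = ½(20.52+29.83)×2.2 = 55.38; P_w = ½γ_w h₂² = 23.74.
Total = 29.40+55.38+23.74 = 108.5 kN/m.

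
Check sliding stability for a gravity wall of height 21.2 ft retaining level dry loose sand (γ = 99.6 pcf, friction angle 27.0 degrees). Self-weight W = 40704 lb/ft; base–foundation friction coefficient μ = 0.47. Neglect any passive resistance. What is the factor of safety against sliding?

K_a = tan²(45° − 27.0°/2) = 0.3755.
P_a = ½K_aγH² = 0.5×0.3755×99.6×21.2² = 8405 lb/ft, acting at H/3 = 7.067 ft above the base.
FS_sliding = μW / P_a = 0.47×40704 / 8405 = 2.276.

2.28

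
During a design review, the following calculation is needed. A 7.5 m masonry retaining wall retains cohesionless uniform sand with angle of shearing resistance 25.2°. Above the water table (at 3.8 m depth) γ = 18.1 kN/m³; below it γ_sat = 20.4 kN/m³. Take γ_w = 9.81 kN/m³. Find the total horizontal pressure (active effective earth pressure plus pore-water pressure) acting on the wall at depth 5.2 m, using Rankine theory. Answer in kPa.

K_a = (1 − sin φ)/(1 + sin φ) = 0.4027.
γ' = 20.4 − 9.81 = 10.59 kN/m³.
Effective vertical stress at 5.2 m: σ'_v = 18.1×3.8 + 10.59×1.40 = 83.61 kPa.
σ'_h = K_a σ'_v = 0.4027 × 83.61 = 33.67 kPa; u = γ_w × 1.40 = 13.73 kPa.
Total σ_h = 33.67 + 13.73 = 47.41 kPa.

47.4 kPa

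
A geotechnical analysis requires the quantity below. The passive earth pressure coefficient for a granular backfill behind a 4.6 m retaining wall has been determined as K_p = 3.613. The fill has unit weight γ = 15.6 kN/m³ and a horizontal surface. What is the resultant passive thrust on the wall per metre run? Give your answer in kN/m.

P = ½ K_p γ H² = 0.5 × 3.613 × 15.6 × 4.6² = 596.3 kN/m.

596 kN/m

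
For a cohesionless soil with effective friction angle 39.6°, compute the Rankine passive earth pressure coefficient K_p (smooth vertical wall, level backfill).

4.52

K_p = (1 + sin φ)/(1 − sin φ) = tan²(45° + 39.6°/2) = 4.516.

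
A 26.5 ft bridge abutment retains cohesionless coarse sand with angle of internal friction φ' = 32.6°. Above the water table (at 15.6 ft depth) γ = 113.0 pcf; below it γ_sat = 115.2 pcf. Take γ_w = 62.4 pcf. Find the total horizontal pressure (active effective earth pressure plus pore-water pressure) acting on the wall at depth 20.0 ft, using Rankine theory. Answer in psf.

K_a = (1 − sin φ)/(1 + sin φ) = 0.2997.
γ' = 115.2 − 62.4 = 52.80 pcf.
Effective vertical stress at 20.0 ft: σ'_v = 113.0×15.6 + 52.80×4.40 = 1995 psf.
σ'_h = K_a σ'_v = 0.2997 × 1995 = 598.0 psf; u = γ_w × 4.40 = 274.6 psf.
Total σ_h = 598.0 + 274.6 = 872.6 psf.

873 psf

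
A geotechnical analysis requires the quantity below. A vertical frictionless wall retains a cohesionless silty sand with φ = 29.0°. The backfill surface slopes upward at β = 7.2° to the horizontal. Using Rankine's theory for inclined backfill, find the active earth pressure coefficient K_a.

0.356

K_a = cos β · (cos β − √(cos²β − cos²φ)) / (cos β + √(cos²β − cos²φ)).
cos β = 0.9921, cos φ = 0.8746, √(cos²β − cos²φ) = 0.4683.
K_a = 0.9921 × (0.9921 − 0.4683)/(0.9921 + 0.4683) = 0.3558.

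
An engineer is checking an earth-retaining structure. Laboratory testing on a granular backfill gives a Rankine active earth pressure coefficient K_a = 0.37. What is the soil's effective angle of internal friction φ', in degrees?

K_a = tan²(45° − φ/2) ⇒ 45° − φ/2 = arctan(√0.37) = 31.31°.
φ = 2(45° − 31.31°) = 27.38°.

27.4°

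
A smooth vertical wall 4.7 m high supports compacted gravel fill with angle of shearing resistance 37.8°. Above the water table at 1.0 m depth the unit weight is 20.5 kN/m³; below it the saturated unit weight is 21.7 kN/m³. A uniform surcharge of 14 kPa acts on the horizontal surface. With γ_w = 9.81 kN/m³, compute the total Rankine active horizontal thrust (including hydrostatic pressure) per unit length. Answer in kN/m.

123 kN/m

K_a = tan²(45° − φ/2) = 0.2400.
γ' = 21.7 − 9.81 = 11.89 kN/m³. h₂ = H − d_w = 3.7 m.
σ'_h: at surface K_a·q = 3.360; at WT K_a(q+γd_w) = 8.280; at base K_a(q+γd_w+γ'h₂) = 18.84 kPa.
P₁ = ½(3.360+8.280)×1.0 = 5.820; P₂ = ½(8.280+18.84)×3.7 = 50.17; P_w = ½γ_w h₂² = 67.15.
Total = 5.820+50.17+67.15 = 123.1 kN/m.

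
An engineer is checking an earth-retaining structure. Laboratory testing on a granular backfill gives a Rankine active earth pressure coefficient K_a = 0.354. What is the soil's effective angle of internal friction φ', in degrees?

K_a = tan²(45° − φ/2) ⇒ 45° − φ/2 = arctan(√0.354) = 30.75°.
φ = 2(45° − 30.75°) = 28.50°.

28.5°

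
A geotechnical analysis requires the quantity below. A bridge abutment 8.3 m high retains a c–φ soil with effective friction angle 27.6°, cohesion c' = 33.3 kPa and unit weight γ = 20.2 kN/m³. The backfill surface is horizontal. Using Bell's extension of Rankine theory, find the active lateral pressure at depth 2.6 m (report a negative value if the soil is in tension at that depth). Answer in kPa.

K_a = (1 − sin φ)/(1 + sin φ) = 0.3668.
σ_a = K_a γ z − 2c√K_a = 0.3668×20.2×2.6 − 2×33.3×0.6056 = -21.07 kPa.

-21.1 kPa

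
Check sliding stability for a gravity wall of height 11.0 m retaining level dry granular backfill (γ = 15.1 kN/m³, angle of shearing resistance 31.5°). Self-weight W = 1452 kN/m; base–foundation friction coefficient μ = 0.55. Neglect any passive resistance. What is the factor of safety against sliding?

K_a = tan²(45° − 31.5°/2) = 0.3136.
P_a = ½K_aγH² = 0.5×0.3136×15.1×11.0² = 286.5 kN/m, acting at H/3 = 3.667 m above the base.
FS_sliding = μW / P_a = 0.55×1452 / 286.5 = 2.787.

2.79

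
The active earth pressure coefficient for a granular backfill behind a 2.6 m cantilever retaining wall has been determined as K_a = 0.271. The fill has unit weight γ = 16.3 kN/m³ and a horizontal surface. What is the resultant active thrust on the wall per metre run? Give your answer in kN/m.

P = ½ K_a γ H² = 0.5 × 0.271 × 16.3 × 2.6² = 14.93 kN/m.

14.9 kN/m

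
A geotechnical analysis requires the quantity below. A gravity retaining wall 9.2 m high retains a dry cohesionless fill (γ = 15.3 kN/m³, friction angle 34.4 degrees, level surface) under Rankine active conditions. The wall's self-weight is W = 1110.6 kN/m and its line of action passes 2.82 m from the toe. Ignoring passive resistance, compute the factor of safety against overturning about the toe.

K_a = tan²(45° − 34.4°/2) = 0.2780.
P_a = ½K_aγH² = 0.5×0.2780×15.3×9.2² = 180.0 kN/m, acting at H/3 = 3.067 m above the base.
Overturning moment M_o = P_a × H/3 = 180.0 × 3.067 = 552.0.
Resisting moment M_r = W × 2.82 = 1110.6 × 2.82 = 3132.
FS_overturning = M_r/M_o = 3132/552.0 = 5.674.

5.67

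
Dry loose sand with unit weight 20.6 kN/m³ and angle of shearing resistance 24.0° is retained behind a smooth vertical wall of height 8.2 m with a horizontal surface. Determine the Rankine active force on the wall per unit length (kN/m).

K_a = tan²(45° − φ/2) = 0.4217.
P_a = ½ K_a γ H² = 0.5 × 0.4217 × 20.6 × 8.2² = 292.1 kN/m.

292 kN/m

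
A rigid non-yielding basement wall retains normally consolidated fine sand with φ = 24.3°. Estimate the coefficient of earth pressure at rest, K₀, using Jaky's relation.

K₀ = 1 − sin φ' = 1 − sin 24.3° = 0.5885.

0.588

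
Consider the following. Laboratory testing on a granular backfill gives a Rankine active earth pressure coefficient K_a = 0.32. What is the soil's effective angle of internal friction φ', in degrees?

31.0°

K_a = tan²(45° − φ/2) ⇒ 45° − φ/2 = arctan(√0.32) = 29.50°.
φ = 2(45° − 29.50°) = 31.01°.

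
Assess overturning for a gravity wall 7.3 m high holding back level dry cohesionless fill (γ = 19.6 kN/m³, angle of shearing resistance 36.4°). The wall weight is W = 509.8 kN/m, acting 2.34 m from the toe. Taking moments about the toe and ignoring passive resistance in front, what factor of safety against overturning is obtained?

K_a = tan²(45° − 36.4°/2) = 0.2552.
P_a = ½K_aγH² = 0.5×0.2552×19.6×7.3² = 133.3 kN/m, acting at H/3 = 2.433 m above the base.
Overturning moment M_o = P_a × H/3 = 133.3 × 2.433 = 324.3.
Resisting moment M_r = W × 2.34 = 509.8 × 2.34 = 1193.
FS_overturning = M_r/M_o = 1193/324.3 = 3.679.

3.68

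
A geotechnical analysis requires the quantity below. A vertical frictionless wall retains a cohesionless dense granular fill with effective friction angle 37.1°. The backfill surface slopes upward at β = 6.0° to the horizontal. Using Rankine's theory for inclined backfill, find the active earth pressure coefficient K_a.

K_a = cos β · (cos β − √(cos²β − cos²φ)) / (cos β + √(cos²β − cos²φ)).
cos β = 0.9945, cos φ = 0.7976, √(cos²β − cos²φ) = 0.5941.
K_a = 0.9945 × (0.9945 − 0.5941)/(0.9945 + 0.5941) = 0.2507.

0.251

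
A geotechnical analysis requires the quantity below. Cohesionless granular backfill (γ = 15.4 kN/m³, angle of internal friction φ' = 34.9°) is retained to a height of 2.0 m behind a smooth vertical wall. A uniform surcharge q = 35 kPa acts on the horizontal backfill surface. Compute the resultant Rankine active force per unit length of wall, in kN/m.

K_a = tan²(45° − φ/2) = 0.2721.
Soil triangle: ½ K_a γ H² = 0.5×0.2721×15.4×2.0² = 8.382 kN/m.
Surcharge rectangle: K_a q H = 0.2721×35×2.0 = 19.05 kN/m.
Total = 8.382 + 19.05 = 27.43 kN/m.

27.4 kN/m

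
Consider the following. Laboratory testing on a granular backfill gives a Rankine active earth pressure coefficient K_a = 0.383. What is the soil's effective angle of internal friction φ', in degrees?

26.5°

K_a = tan²(45° − φ/2) ⇒ 45° − φ/2 = arctan(√0.383) = 31.75°.
φ = 2(45° − 31.75°) = 26.50°.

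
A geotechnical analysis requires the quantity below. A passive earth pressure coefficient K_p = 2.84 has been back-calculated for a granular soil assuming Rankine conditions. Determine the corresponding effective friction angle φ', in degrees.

28.6°

K_p = (1+sin φ)/(1−sin φ) ⇒ sin φ = (K_p − 1)/(K_p + 1) = 0.4792.
φ = arcsin(0.4792) = 28.63°.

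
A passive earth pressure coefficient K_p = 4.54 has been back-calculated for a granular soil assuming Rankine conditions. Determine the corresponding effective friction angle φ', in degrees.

39.7°

K_p = (1+sin φ)/(1−sin φ) ⇒ sin φ = (K_p − 1)/(K_p + 1) = 0.6390.
φ = arcsin(0.6390) = 39.72°.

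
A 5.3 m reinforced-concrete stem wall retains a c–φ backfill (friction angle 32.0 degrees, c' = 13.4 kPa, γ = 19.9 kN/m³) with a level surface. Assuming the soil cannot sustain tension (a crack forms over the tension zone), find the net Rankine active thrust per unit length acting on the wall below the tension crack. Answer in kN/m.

K_a = 0.3073; √K_a = 0.5543.
Tension-crack depth z_c = 2c/(γ√K_a) = 2×13.4/(19.9×0.5543) = 2.430 m.
σ_a at base = K_a γ H − 2c√K_a = 0.3073×19.9×5.3 − 2×13.4×0.5543 = 17.55 kPa.
P_a = ½ × 17.55 × (H − z_c) = 0.5×17.55×2.870 = 25.19 kN/m.

25.2 kN/m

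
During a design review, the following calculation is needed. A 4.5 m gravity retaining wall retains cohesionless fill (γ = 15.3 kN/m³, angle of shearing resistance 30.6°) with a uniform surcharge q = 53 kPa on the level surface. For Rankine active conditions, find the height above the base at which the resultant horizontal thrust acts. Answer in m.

K_a = 0.3253.
Triangular part P₁ = ½K_aγH² = 50.40 at H/3 = 1.500 m; rectangular part P₂ = K_a q H = 77.59 at H/2 = 2.250 m.
ȳ = (P₁·1.500 + P₂·2.250)/(P₁+P₂) = 1.955 m.

1.95 m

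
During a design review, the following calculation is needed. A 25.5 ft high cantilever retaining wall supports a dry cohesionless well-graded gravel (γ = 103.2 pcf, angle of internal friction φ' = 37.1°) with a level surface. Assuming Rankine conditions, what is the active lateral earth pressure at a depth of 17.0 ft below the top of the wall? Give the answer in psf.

434 psf

K_a = (1 − sin φ)/(1 + sin φ) = 0.2475.
σ_h = K_a γ z = 0.2475 × 103.2 × 17.0 = 434.2 psf.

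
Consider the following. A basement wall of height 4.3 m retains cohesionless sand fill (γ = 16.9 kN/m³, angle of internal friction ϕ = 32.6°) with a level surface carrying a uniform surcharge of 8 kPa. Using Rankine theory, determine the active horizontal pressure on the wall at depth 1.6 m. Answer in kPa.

10.5 kPa

K_a = (1 − sin φ)/(1 + sin φ) = 0.2997.
σ_v = γz + q = 16.9 × 1.6 + 8 = 35.04 kPa.
σ_h = K_a σ_v = 0.2997 × 35.04 = 10.50 kPa.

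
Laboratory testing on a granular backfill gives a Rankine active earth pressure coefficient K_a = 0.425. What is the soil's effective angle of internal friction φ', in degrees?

K_a = tan²(45° − φ/2) ⇒ 45° − φ/2 = arctan(√0.425) = 33.10°.
φ = 2(45° − 33.10°) = 23.80°.

23.8°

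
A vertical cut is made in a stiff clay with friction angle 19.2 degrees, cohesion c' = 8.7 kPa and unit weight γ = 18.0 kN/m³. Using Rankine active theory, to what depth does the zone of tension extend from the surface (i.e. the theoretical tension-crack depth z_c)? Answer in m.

K_a = tan²(45° − 19.2°/2) = 0.5050; √K_a = 0.7107.
The active pressure is zero where K_a γ z = 2c√K_a, so z_c = 2c/(γ√K_a) = 2×8.7/(18.0×0.7107) = 1.360 m.

1.36 m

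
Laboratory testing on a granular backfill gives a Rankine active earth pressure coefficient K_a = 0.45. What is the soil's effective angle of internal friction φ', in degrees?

22.3°

K_a = tan²(45° − φ/2) ⇒ 45° − φ/2 = arctan(√0.45) = 33.85°.
φ = 2(45° − 33.85°) = 22.29°.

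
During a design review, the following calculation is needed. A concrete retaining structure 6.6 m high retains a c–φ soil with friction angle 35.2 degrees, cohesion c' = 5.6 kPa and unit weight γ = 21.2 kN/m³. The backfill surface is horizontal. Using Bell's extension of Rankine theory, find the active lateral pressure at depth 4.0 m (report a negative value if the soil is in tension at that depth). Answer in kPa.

K_a = (1 − sin φ)/(1 + sin φ) = 0.2687.
σ_a = K_a γ z − 2c√K_a = 0.2687×21.2×4.0 − 2×5.6×0.5184 = 16.98 kPa.

17.0 kPa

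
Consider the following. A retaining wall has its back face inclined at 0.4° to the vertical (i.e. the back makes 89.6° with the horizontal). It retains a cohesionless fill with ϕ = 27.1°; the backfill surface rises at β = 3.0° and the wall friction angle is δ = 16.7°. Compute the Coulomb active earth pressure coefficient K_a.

0.350

K_a = sin²(α+φ) / [sin²α · sin(α−δ) · (1 + √{sin(φ+δ)sin(φ−β) / (sin(α−δ)sin(α+β))})²].
With α = 89.6°, φ = 27.1°, δ = 16.7°, β = 3.0°: K_a = 0.3503.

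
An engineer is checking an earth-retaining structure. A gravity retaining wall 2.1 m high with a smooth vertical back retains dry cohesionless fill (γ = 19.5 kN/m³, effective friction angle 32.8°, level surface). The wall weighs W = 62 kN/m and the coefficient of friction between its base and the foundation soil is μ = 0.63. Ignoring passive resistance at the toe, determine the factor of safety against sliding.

K_a = tan²(45° − 32.8°/2) = 0.2973.
P_a = ½K_aγH² = 0.5×0.2973×19.5×2.1² = 12.78 kN/m, acting at H/3 = 0.7000 m above the base.
FS_sliding = μW / P_a = 0.63×62 / 12.78 = 3.056.

3.06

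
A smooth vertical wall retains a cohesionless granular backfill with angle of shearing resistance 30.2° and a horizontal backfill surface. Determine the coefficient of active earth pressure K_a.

K_a = tan²(45° − φ/2) = tan²(29.90°) = 0.3307.

0.331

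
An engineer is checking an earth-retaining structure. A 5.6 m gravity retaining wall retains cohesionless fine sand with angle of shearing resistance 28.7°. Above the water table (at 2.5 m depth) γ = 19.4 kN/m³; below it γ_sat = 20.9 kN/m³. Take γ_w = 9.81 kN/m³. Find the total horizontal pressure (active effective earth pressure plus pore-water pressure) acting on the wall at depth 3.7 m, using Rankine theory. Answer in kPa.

K_a = (1 − sin φ)/(1 + sin φ) = 0.3511.
γ' = 20.9 − 9.81 = 11.09 kN/m³.
Effective vertical stress at 3.7 m: σ'_v = 19.4×2.5 + 11.09×1.20 = 61.81 kPa.
σ'_h = K_a σ'_v = 0.3511 × 61.81 = 21.70 kPa; u = γ_w × 1.20 = 11.77 kPa.
Total σ_h = 21.70 + 11.77 = 33.48 kPa.

33.5 kPa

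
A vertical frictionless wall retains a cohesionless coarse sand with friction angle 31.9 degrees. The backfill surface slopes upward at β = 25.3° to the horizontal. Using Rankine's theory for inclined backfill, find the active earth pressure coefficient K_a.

0.441

K_a = cos β · (cos β − √(cos²β − cos²φ)) / (cos β + √(cos²β − cos²φ)).
cos β = 0.9041, cos φ = 0.8490, √(cos²β − cos²φ) = 0.3108.
K_a = 0.9041 × (0.9041 − 0.3108)/(0.9041 + 0.3108) = 0.4415.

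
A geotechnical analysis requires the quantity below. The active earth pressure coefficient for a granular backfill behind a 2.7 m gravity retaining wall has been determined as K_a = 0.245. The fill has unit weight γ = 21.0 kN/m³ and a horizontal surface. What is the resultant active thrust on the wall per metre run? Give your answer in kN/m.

18.8 kN/m

P = ½ K_a γ H² = 0.5 × 0.245 × 21.0 × 2.7² = 18.75 kN/m.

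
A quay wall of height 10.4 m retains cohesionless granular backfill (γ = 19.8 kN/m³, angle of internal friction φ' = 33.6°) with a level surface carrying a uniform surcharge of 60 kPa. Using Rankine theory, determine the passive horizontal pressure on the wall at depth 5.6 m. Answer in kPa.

K_p = (1 + sin φ)/(1 − sin φ) = 3.478.
σ_v = γz + q = 19.8 × 5.6 + 60 = 170.9 kPa.
σ_h = K_p σ_v = 3.478 × 170.9 = 594.4 kPa.

594 kPa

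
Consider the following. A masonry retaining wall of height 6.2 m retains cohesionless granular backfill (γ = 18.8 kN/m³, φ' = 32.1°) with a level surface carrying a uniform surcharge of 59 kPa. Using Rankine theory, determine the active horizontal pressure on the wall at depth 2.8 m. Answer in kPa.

K_a = (1 − sin φ)/(1 + sin φ) = 0.3060.
σ_v = γz + q = 18.8 × 2.8 + 59 = 111.6 kPa.
σ_h = K_a σ_v = 0.3060 × 111.6 = 34.16 kPa.

34.2 kPa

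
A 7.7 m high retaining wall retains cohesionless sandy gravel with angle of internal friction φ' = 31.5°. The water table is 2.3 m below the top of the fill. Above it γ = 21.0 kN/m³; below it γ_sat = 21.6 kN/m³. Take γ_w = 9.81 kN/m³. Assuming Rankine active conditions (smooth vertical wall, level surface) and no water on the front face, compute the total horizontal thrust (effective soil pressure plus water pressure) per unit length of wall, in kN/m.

K_a = tan²(45° − φ/2) = 0.3136.
γ' = 21.6 − 9.81 = 11.79 kN/m³. Depth below WT = 5.4 m.
σ'_h at WT = K_a γ d_w = 15.15 kPa; at base = 15.15 + K_a γ' × 5.4 = 35.12 kPa.
P₁ (0–2.3 m) = ½×15.15×2.3 = 17.42. P₂ (2.3–7.7 m) = ½(15.15+35.12)×5.4 = 135.7.
P_w = ½ γ_w h₂² = 0.5×9.81×5.4² = 143.0. Total = 17.42+135.7+143.0 = 296.2 kN/m.

296 kN/m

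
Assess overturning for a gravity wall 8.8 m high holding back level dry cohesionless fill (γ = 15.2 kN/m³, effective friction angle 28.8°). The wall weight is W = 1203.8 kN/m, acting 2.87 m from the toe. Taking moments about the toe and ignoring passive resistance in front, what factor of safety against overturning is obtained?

5.72

K_a = tan²(45° − 28.8°/2) = 0.3498.
P_a = ½K_aγH² = 0.5×0.3498×15.2×8.8² = 205.8 kN/m, acting at H/3 = 2.933 m above the base.
Overturning moment M_o = P_a × H/3 = 205.8 × 2.933 = 603.8.
Resisting moment M_r = W × 2.87 = 1203.8 × 2.87 = 3455.
FS_overturning = M_r/M_o = 3455/603.8 = 5.722.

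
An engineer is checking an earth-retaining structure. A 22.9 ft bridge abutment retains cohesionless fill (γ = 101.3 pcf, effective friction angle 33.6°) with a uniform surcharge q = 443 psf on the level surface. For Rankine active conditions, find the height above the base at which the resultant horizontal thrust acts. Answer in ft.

8.69 ft

K_a = 0.2875.
Triangular part P₁ = ½K_aγH² = 7637 at H/3 = 7.633 ft; rectangular part P₂ = K_a q H = 2917 at H/2 = 11.45 ft.
ȳ = (P₁·7.633 + P₂·11.45)/(P₁+P₂) = 8.688 ft.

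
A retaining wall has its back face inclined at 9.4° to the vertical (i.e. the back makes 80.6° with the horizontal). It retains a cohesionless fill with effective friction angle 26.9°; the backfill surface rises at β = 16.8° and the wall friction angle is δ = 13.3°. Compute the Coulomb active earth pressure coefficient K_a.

K_a = sin²(α+φ) / [sin²α · sin(α−δ) · (1 + √{sin(φ+δ)sin(φ−β) / (sin(α−δ)sin(α+β))})²].
With α = 80.6°, φ = 26.9°, δ = 13.3°, β = 16.8°: K_a = 0.5544.

0.554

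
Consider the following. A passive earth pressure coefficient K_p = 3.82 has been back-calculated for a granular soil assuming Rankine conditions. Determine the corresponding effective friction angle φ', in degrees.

35.8°

K_p = (1+sin φ)/(1−sin φ) ⇒ sin φ = (K_p − 1)/(K_p + 1) = 0.5851.
φ = arcsin(0.5851) = 35.81°.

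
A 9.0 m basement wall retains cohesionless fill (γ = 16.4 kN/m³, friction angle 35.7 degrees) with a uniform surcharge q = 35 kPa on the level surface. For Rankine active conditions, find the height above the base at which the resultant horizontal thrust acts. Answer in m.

3.48 m

K_a = 0.2630.
Triangular part P₁ = ½K_aγH² = 174.7 at H/3 = 3.000 m; rectangular part P₂ = K_a q H = 82.84 at H/2 = 4.500 m.
ȳ = (P₁·3.000 + P₂·4.500)/(P₁+P₂) = 3.483 m.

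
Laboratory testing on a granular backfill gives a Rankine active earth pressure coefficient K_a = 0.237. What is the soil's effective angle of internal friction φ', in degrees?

38.1°

K_a = tan²(45° − φ/2) ⇒ 45° − φ/2 = arctan(√0.237) = 25.96°.
φ = 2(45° − 25.96°) = 38.08°.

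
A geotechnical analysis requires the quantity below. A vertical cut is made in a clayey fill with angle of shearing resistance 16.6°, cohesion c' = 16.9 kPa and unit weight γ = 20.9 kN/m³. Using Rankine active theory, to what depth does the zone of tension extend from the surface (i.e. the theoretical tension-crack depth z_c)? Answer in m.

K_a = tan²(45° − 16.6°/2) = 0.5556; √K_a = 0.7454.
The active pressure is zero where K_a γ z = 2c√K_a, so z_c = 2c/(γ√K_a) = 2×16.9/(20.9×0.7454) = 2.170 m.

2.17 m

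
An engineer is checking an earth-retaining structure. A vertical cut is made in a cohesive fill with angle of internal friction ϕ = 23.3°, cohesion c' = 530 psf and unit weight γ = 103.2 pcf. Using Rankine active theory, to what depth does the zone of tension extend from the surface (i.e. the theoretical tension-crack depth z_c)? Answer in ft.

15.6 ft

K_a = tan²(45° − 23.3°/2) = 0.4331; √K_a = 0.6581.
The active pressure is zero where K_a γ z = 2c√K_a, so z_c = 2c/(γ√K_a) = 2×530/(103.2×0.6581) = 15.61 ft.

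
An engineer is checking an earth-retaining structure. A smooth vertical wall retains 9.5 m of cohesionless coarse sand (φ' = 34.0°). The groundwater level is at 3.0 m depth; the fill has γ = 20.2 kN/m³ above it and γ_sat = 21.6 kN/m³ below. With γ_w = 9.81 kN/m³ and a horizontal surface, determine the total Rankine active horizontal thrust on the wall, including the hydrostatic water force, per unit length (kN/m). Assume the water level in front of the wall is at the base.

K_a = tan²(45° − φ/2) = 0.2827.
γ' = 21.6 − 9.81 = 11.79 kN/m³. Depth below WT = 6.5 m.
σ'_h at WT = K_a γ d_w = 17.13 kPa; at base = 17.13 + K_a γ' × 6.5 = 38.80 kPa.
P₁ (0–3.0 m) = ½×17.13×3.0 = 25.70. P₂ (3.0–9.5 m) = ½(17.13+38.80)×6.5 = 181.8.
P_w = ½ γ_w h₂² = 0.5×9.81×6.5² = 207.2. Total = 25.70+181.8+207.2 = 414.7 kN/m.

415 kN/m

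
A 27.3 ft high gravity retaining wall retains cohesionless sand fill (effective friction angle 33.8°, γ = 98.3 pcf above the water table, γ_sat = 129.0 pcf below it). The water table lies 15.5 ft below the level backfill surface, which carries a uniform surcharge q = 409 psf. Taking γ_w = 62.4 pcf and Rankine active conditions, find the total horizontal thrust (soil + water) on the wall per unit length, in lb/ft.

K_a = tan²(45° − φ/2) = 0.2851.
γ' = 129.0 − 62.4 = 66.60 pcf. h₂ = H − d_w = 11.8 ft.
σ'_h: at surface K_a·q = 116.6; at WT K_a(q+γd_w) = 551.0; at base K_a(q+γd_w+γ'h₂) = 775.1 psf.
P₁ = ½(116.6+551.0)×15.5 = 5174; P₂ = ½(551.0+775.1)×11.8 = 7824; P_w = ½γ_w h₂² = 4344.
Total = 5174+7824+4344 = 17340 lb/ft.

17300 lb/ft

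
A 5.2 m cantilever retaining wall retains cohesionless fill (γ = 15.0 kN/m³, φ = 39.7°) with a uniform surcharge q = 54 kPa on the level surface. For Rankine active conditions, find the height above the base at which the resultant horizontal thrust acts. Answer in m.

2.24 m

K_a = 0.2204.
Triangular part P₁ = ½K_aγH² = 44.70 at H/3 = 1.733 m; rectangular part P₂ = K_a q H = 61.90 at H/2 = 2.600 m.
ȳ = (P₁·1.733 + P₂·2.600)/(P₁+P₂) = 2.237 m.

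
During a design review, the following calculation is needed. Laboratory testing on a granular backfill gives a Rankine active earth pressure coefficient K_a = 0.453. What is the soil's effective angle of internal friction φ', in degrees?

K_a = tan²(45° − φ/2) ⇒ 45° − φ/2 = arctan(√0.453) = 33.94°.
φ = 2(45° − 33.94°) = 22.11°.

22.1°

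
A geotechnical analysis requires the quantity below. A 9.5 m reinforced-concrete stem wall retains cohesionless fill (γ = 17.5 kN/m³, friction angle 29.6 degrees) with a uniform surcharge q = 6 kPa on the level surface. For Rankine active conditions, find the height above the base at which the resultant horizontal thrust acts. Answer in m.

K_a = 0.3387.
Triangular part P₁ = ½K_aγH² = 267.5 at H/3 = 3.167 m; rectangular part P₂ = K_a q H = 19.31 at H/2 = 4.750 m.
ȳ = (P₁·3.167 + P₂·4.750)/(P₁+P₂) = 3.273 m.

3.27 m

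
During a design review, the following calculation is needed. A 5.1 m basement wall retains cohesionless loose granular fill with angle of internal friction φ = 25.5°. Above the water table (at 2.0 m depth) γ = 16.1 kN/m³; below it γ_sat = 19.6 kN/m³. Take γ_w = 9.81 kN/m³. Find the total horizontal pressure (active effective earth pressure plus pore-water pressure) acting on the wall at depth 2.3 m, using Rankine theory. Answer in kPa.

16.9 kPa

K_a = (1 − sin φ)/(1 + sin φ) = 0.3981.
γ' = 19.6 − 9.81 = 9.790 kN/m³.
Effective vertical stress at 2.3 m: σ'_v = 16.1×2.0 + 9.790×0.300 = 35.14 kPa.
σ'_h = K_a σ'_v = 0.3981 × 35.14 = 13.99 kPa; u = γ_w × 0.300 = 2.943 kPa.
Total σ_h = 13.99 + 2.943 = 16.93 kPa.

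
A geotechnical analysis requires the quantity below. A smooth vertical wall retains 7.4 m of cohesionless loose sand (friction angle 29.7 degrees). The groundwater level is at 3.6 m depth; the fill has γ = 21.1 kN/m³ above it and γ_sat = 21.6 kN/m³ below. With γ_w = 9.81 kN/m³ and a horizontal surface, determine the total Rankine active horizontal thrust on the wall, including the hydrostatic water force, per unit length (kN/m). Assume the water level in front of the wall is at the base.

K_a = tan²(45° − φ/2) = 0.3374.
γ' = 21.6 − 9.81 = 11.79 kN/m³. Depth below WT = 3.8 m.
σ'_h at WT = K_a γ d_w = 25.63 kPa; at base = 25.63 + K_a γ' × 3.8 = 40.74 kPa.
P₁ (0–3.6 m) = ½×25.63×3.6 = 46.13. P₂ (3.6–7.4 m) = ½(25.63+40.74)×3.8 = 126.1.
P_w = ½ γ_w h₂² = 0.5×9.81×3.8² = 70.83. Total = 46.13+126.1+70.83 = 243.1 kN/m.

243 kN/m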